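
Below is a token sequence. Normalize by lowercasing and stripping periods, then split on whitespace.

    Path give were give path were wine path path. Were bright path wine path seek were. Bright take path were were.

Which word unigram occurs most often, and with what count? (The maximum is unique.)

"path", 7 times

Unigram frequencies (highest first):
  path: 7
  were: 6
  give: 2
  wine: 2
  bright: 2
  seek: 1
  … (1 more, each ≤ 1)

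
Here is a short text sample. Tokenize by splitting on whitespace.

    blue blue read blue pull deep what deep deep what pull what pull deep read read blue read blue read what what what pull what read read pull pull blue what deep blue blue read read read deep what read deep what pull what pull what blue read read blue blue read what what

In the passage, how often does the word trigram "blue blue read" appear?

Scanning the 52 overlapping trigram windows for "blue blue read":
  position 1–3: blue blue read
  position 33–35: blue blue read
  position 50–52: blue blue read

3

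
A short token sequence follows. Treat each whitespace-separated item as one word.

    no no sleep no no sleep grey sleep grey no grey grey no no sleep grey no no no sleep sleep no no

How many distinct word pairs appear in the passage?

9

23 tokens → 22 bigram windows in total.
Repeated bigrams (each contributes count−1 duplicates):
  no no: 6
  no sleep: 4
  grey no: 3
  sleep grey: 3
  sleep no: 2
13 duplicate windows → 22 − 13 = 9 distinct.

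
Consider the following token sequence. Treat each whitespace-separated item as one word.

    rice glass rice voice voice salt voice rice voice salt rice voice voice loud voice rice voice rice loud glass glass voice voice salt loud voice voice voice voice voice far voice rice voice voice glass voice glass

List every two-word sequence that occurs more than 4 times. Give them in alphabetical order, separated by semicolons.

Bigram counts meeting the condition (more than 4 times):
  rice voice: 5
  voice voice: 8

rice voice; voice voice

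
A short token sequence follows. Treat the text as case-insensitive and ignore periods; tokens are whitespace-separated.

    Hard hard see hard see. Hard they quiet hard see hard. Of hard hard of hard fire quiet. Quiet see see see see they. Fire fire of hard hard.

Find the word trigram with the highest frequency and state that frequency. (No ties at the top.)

Trigram frequencies (highest first):
  hard see hard: 3
  hard of hard: 2
  of hard hard: 2
  see see see: 2
  hard hard see: 1
  see hard see: 1
  … (16 more, each ≤ 1)

"hard see hard", 3 times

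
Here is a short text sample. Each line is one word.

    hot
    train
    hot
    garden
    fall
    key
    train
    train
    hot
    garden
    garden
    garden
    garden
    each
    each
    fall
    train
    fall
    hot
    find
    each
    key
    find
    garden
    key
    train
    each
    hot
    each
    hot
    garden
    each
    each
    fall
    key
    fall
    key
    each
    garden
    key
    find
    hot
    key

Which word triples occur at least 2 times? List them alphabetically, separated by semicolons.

each each fall; garden each each; garden garden garden; train hot garden

Trigram counts meeting the condition (at least 2 times):
  each each fall: 2
  garden each each: 2
  garden garden garden: 2
  train hot garden: 2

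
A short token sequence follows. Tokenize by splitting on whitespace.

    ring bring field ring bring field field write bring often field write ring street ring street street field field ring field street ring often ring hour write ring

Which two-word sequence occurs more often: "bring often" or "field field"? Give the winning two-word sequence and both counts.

"bring often": 1 occurrence
"field field": 2 occurrences

"field field" (2 vs 1)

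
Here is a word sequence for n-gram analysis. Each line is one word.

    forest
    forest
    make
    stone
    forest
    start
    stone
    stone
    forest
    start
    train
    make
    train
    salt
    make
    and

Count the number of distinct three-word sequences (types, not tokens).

16 tokens → 14 trigram windows in total.
Repeated trigrams (each contributes count−1 duplicates):
  stone forest start: 2
1 duplicate windows → 14 − 1 = 13 distinct.

13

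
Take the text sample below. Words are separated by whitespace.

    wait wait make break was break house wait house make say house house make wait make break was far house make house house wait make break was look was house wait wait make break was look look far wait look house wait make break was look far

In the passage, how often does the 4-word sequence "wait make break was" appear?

5

Scanning the 44 overlapping 4-gram windows for "wait make break was":
  position 2–5: wait make break was
  position 15–18: wait make break was
  position 24–27: wait make break was
  position 32–35: wait make break was
  position 42–45: wait make break was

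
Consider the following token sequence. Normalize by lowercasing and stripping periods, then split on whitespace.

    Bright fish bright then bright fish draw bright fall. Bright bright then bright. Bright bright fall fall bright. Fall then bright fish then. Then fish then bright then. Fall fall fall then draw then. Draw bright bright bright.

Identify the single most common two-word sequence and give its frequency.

"bright bright", 5 times

Bigram frequencies (highest first):
  bright bright: 5
  then bright: 4
  bright fish: 3
  bright then: 3
  bright fall: 3
  fall fall: 3
  … (11 more, each ≤ 2)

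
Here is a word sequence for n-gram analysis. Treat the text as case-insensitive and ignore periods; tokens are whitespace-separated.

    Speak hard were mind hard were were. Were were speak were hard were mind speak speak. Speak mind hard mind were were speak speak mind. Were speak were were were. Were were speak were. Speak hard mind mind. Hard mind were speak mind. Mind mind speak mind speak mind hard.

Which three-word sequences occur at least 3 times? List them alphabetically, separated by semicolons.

Trigram counts meeting the condition (at least 3 times):
  were speak were: 3
  were were speak: 3
  were were were: 5

were speak were; were were speak; were were were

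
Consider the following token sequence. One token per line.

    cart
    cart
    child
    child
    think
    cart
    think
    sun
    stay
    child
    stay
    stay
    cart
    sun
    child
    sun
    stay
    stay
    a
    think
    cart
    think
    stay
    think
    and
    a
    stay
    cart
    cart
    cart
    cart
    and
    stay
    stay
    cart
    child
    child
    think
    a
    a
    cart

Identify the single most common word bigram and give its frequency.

Bigram frequencies (highest first):
  cart cart: 4
  stay stay: 3
  stay cart: 3
  cart child: 2
  child child: 2
  child think: 2
  … (21 more, each ≤ 2)

"cart cart", 4 times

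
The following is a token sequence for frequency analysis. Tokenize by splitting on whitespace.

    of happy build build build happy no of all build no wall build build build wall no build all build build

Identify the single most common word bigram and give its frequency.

"build build", 5 times

Bigram frequencies (highest first):
  build build: 5
  all build: 2
  of happy: 1
  happy build: 1
  build happy: 1
  happy no: 1
  … (9 more, each ≤ 1)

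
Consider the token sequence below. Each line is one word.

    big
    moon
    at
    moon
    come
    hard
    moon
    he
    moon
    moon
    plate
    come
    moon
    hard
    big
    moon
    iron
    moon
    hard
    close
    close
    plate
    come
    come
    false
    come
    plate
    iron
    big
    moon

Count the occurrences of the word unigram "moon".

9

Scanning the 30 tokens for "moon":
  position 2: moon
  position 4: moon
  position 7: moon
  position 9: moon
  position 10: moon
  position 13: moon
  position 16: moon
  position 18: moon
  position 30: moon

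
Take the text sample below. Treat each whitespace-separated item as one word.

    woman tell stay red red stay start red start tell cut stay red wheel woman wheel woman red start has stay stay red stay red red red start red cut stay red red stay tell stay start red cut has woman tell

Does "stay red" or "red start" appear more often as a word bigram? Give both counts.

"stay red": 5 occurrences
"red start": 3 occurrences

"stay red" (5 vs 3)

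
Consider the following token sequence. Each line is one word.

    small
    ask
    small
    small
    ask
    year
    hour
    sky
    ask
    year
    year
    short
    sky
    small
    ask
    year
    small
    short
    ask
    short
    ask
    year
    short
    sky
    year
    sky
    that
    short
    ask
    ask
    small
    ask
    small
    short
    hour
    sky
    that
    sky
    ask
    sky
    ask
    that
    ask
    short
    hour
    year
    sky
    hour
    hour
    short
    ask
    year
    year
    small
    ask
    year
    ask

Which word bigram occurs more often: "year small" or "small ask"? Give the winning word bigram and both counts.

"small ask" (5 vs 2)

"year small": 2 occurrences
"small ask": 5 occurrences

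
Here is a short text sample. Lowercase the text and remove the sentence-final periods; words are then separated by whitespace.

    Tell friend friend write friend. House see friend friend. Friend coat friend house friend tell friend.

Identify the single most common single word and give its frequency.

"friend", 9 times

Unigram frequencies (highest first):
  friend: 9
  tell: 2
  house: 2
  write: 1
  see: 1
  coat: 1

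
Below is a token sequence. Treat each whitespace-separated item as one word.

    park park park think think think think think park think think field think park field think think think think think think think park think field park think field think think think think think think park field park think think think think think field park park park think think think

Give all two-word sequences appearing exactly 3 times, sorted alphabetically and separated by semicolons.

Bigram counts meeting the condition (exactly 3 times):
  field park: 3
  field think: 3

field park; field think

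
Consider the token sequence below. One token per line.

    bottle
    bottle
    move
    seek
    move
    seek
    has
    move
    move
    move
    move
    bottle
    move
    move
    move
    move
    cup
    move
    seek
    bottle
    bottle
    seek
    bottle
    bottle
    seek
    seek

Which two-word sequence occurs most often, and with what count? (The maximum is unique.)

"move move", 6 times

Bigram frequencies (highest first):
  move move: 6
  bottle bottle: 3
  move seek: 3
  bottle move: 2
  seek bottle: 2
  bottle seek: 2
  … (7 more, each ≤ 1)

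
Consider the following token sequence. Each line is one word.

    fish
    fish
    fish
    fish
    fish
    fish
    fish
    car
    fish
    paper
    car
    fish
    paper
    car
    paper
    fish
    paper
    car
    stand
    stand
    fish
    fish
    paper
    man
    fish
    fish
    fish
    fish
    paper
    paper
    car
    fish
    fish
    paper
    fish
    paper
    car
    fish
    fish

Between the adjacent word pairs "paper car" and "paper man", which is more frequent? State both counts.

"paper car": 5 occurrences
"paper man": 1 occurrence

"paper car" (5 vs 1)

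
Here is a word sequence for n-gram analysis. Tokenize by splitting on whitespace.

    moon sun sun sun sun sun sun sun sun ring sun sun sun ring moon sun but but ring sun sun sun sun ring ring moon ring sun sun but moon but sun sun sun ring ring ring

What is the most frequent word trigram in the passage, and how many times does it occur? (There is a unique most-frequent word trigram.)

"sun sun sun", 10 times

Trigram frequencies (highest first):
  sun sun sun: 10
  sun sun ring: 4
  ring sun sun: 3
  sun ring ring: 2
  moon sun sun: 1
  sun ring sun: 1
  … (15 more, each ≤ 1)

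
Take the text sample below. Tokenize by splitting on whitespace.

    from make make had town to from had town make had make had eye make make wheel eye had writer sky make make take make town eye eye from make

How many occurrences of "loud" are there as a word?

0

Scanning the 30 tokens for "loud":
  (none found)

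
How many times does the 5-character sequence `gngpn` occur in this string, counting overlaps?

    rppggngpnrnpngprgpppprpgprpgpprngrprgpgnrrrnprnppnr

1

Sliding a length-5 window over the 51 characters (47 positions):
  position 5–9: gngpn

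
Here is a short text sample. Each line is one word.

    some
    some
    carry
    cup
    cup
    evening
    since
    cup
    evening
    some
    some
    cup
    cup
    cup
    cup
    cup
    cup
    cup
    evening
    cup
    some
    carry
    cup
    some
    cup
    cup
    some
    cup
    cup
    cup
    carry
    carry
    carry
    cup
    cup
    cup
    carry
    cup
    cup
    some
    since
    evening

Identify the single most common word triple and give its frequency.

Trigram frequencies (highest first):
  cup cup cup: 7
  carry cup cup: 3
  some cup cup: 3
  some carry cup: 2
  cup cup evening: 2
  cup some cup: 2
  … (19 more, each ≤ 2)

"cup cup cup", 7 times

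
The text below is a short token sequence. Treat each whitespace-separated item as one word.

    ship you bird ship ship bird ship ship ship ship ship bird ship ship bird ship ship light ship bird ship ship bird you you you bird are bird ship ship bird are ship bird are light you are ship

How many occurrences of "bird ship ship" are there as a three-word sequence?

6

Scanning the 38 overlapping trigram windows for "bird ship ship":
  position 3–5: bird ship ship
  position 6–8: bird ship ship
  position 12–14: bird ship ship
  position 15–17: bird ship ship
  position 20–22: bird ship ship
  position 29–31: bird ship ship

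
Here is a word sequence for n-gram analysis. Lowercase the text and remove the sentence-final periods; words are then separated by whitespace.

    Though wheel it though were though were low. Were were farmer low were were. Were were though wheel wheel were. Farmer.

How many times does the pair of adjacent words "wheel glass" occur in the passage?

Scanning the 20 overlapping bigram windows for "wheel glass":
  (none found)

0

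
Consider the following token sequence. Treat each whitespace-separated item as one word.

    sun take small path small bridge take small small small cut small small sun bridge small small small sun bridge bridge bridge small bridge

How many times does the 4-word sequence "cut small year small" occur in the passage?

0

Scanning the 21 overlapping 4-gram windows for "cut small year small":
  (none found)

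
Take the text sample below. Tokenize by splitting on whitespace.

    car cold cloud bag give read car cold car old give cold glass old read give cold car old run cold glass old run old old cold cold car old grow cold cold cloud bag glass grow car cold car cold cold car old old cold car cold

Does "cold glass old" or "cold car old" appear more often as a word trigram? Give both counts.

"cold car old" (4 vs 2)

"cold glass old": 2 occurrences
"cold car old": 4 occurrences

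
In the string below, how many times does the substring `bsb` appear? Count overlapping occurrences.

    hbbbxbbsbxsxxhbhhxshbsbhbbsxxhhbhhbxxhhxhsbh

2

Sliding a length-3 window over the 44 characters (42 positions):
  position 7–9: bsb
  position 21–23: bsb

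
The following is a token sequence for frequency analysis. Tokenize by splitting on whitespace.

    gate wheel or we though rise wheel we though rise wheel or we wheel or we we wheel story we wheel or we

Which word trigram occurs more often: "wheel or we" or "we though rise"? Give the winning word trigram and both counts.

"wheel or we": 4 occurrences
"we though rise": 2 occurrences

"wheel or we" (4 vs 2)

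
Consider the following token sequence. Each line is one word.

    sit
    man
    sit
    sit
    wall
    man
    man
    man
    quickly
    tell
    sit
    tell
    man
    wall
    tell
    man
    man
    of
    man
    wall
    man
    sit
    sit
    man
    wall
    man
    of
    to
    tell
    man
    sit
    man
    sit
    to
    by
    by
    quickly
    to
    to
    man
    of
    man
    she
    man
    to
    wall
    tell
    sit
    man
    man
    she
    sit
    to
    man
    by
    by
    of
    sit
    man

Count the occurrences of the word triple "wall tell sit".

1

Scanning the 57 overlapping trigram windows for "wall tell sit":
  position 46–48: wall tell sit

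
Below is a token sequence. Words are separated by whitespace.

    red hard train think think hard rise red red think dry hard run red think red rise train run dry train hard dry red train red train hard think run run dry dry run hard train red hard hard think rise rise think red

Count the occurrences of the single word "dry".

5

Scanning the 44 tokens for "dry":
  position 11: dry
  position 20: dry
  position 23: dry
  position 32: dry
  position 33: dry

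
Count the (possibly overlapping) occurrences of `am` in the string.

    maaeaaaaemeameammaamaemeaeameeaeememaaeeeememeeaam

Sliding a length-2 window over the 50 characters (49 positions):
  position 12–13: am
  position 15–16: am
  position 19–20: am
  position 27–28: am
  position 49–50: am

5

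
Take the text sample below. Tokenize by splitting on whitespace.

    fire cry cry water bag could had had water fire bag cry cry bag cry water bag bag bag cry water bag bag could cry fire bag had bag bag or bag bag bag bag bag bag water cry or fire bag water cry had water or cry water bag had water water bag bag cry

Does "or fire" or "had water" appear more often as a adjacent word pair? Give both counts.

"or fire": 1 occurrence
"had water": 3 occurrences

"had water" (3 vs 1)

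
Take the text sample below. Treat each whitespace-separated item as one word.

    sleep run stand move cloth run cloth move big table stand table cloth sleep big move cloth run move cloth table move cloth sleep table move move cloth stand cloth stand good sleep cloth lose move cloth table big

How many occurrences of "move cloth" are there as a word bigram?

Scanning the 38 overlapping bigram windows for "move cloth":
  position 4–5: move cloth
  position 16–17: move cloth
  position 19–20: move cloth
  position 22–23: move cloth
  position 27–28: move cloth
  position 36–37: move cloth

6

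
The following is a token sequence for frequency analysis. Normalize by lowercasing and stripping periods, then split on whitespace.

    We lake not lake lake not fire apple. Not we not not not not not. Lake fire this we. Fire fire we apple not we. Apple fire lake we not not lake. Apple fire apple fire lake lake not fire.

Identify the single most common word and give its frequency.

Unigram frequencies (highest first):
  not: 12
  lake: 8
  fire: 8
  we: 6
  apple: 5
  this: 1

"not", 12 times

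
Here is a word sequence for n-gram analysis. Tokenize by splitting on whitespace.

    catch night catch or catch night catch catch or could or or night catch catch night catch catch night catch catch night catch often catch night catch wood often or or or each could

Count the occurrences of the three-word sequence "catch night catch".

6

Scanning the 32 overlapping trigram windows for "catch night catch":
  position 1–3: catch night catch
  position 5–7: catch night catch
  position 15–17: catch night catch
  position 18–20: catch night catch
  position 21–23: catch night catch
  position 25–27: catch night catch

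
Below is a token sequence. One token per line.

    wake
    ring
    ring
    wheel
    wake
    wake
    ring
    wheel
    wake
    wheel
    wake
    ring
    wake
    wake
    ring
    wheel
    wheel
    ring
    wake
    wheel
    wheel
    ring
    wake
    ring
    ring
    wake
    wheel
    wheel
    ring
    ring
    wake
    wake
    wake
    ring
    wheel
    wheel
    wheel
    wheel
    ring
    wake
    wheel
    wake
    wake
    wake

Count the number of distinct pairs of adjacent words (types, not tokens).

9

44 tokens → 43 bigram windows in total.
Repeated bigrams (each contributes count−1 duplicates):
  ring wake: 6
  wake ring: 6
  wake wake: 6
  wheel wheel: 6
  ring wheel: 4
  wake wheel: 4
  wheel ring: 4
  wheel wake: 4
  … (1 more repeated)
34 duplicate windows → 43 − 34 = 9 distinct.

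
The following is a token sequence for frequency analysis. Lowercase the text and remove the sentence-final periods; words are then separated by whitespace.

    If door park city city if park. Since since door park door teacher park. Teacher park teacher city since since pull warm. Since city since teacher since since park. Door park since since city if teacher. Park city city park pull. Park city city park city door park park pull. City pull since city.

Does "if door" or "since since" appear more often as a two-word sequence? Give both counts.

"if door": 1 occurrence
"since since": 4 occurrences

"since since" (4 vs 1)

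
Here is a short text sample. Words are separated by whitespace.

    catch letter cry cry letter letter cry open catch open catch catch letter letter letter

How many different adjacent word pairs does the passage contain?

15 tokens → 14 bigram windows in total.
Repeated bigrams (each contributes count−1 duplicates):
  letter letter: 3
  catch letter: 2
  letter cry: 2
  open catch: 2
5 duplicate windows → 14 − 5 = 9 distinct.

9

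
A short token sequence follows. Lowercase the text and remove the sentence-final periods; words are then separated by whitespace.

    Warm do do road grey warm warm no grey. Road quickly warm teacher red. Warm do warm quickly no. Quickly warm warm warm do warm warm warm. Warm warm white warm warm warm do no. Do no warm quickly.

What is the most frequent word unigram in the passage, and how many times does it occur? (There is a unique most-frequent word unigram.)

Unigram frequencies (highest first):
  warm: 18
  do: 6
  no: 4
  quickly: 4
  road: 2
  grey: 2
  … (3 more, each ≤ 1)

"warm", 18 times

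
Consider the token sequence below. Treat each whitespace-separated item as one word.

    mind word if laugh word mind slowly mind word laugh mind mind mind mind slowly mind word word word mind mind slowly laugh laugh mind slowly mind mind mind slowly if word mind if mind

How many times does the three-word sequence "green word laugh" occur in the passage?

0

Scanning the 33 overlapping trigram windows for "green word laugh":
  (none found)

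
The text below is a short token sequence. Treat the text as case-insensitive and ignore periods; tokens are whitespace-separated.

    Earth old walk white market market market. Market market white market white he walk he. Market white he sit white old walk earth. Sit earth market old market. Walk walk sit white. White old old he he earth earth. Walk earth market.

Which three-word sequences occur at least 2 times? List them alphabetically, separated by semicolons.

Trigram counts meeting the condition (at least 2 times):
  market market market: 3
  market white he: 2

market market market; market white he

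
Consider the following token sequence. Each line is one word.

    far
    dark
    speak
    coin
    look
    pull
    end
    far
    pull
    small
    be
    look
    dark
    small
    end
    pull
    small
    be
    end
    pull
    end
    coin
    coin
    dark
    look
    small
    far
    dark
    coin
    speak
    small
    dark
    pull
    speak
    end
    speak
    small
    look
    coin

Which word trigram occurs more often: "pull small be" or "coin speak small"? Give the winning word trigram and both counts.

"pull small be" (2 vs 1)

"pull small be": 2 occurrences
"coin speak small": 1 occurrence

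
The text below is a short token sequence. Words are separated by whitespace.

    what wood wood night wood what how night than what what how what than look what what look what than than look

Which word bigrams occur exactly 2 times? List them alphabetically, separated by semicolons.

Bigram counts meeting the condition (exactly 2 times):
  look what: 2
  than look: 2
  what how: 2
  what than: 2
  what what: 2

look what; than look; what how; what than; what what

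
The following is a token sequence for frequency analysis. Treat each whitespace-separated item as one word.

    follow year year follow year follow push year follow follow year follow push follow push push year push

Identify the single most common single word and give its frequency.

"follow", 7 times

Unigram frequencies (highest first):
  follow: 7
  year: 6
  push: 5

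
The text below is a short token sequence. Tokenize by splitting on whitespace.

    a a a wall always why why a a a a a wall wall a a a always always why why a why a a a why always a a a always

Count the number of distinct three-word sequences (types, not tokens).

19

32 tokens → 30 trigram windows in total.
Repeated trigrams (each contributes count−1 duplicates):
  a a a: 7
  a a always: 2
  a a wall: 2
  always why why: 2
  why a a: 2
  why why a: 2
11 duplicate windows → 30 − 11 = 19 distinct.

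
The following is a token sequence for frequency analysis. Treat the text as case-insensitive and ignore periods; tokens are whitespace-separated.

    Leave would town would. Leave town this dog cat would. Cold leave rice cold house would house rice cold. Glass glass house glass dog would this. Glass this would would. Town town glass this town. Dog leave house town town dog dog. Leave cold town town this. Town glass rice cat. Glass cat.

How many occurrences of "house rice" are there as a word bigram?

Scanning the 52 overlapping bigram windows for "house rice":
  position 17–18: house rice

1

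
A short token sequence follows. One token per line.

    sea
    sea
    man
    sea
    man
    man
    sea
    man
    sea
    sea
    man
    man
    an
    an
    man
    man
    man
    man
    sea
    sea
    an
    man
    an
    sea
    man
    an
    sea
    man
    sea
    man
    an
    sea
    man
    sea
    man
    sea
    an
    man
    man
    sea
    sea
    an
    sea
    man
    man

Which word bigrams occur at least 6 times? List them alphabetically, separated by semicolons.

Bigram counts meeting the condition (at least 6 times):
  man man: 7
  man sea: 8
  sea man: 10

man man; man sea; sea man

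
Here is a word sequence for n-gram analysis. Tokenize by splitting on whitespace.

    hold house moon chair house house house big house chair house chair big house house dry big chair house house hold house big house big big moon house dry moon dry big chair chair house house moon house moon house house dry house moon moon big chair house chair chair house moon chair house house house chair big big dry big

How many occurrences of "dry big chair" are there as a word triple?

Scanning the 59 overlapping trigram windows for "dry big chair":
  position 16–18: dry big chair
  position 31–33: dry big chair

2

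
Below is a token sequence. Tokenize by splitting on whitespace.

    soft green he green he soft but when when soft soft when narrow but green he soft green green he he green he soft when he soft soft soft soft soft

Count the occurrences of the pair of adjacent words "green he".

Scanning the 30 overlapping bigram windows for "green he":
  position 2–3: green he
  position 4–5: green he
  position 15–16: green he
  position 19–20: green he
  position 22–23: green he

5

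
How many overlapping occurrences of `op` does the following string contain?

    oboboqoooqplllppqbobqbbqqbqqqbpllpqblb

0

Sliding a length-2 window over the 38 characters (37 positions):
  (no match at any position)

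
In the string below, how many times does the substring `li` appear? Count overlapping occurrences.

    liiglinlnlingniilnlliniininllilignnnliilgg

Sliding a length-2 window over the 42 characters (41 positions):
  position 1–2: li
  position 5–6: li
  position 10–11: li
  position 20–21: li
  position 29–30: li
  position 31–32: li
  position 37–38: li

7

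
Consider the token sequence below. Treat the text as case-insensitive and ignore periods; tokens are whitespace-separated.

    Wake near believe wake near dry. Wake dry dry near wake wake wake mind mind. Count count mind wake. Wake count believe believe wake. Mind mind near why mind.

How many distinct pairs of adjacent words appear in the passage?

29 tokens → 28 bigram windows in total.
Repeated bigrams (each contributes count−1 duplicates):
  wake wake: 3
  believe wake: 2
  mind mind: 2
  wake mind: 2
  wake near: 2
6 duplicate windows → 28 − 6 = 22 distinct.

22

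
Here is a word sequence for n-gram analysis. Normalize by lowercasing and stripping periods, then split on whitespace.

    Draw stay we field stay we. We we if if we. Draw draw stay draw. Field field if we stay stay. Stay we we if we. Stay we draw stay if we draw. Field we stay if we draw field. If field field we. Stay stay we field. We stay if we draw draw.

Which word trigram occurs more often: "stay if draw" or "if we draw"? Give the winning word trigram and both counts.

"if we draw" (4 vs 0)

"stay if draw": 0 occurrences
"if we draw": 4 occurrences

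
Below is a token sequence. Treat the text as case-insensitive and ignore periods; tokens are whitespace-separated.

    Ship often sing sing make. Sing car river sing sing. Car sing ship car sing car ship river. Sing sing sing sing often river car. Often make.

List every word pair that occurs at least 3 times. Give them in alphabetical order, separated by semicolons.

Bigram counts meeting the condition (at least 3 times):
  sing car: 3
  sing sing: 5

sing car; sing sing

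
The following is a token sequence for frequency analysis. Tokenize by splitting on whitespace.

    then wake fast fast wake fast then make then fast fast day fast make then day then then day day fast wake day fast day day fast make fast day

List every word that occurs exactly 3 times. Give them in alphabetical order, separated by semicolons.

Unigram counts meeting the condition (exactly 3 times):
  make: 3
  wake: 3

make; wake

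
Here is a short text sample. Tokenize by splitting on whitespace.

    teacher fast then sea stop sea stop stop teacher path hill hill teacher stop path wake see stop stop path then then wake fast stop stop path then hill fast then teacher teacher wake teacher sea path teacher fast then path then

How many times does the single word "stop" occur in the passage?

Scanning the 42 tokens for "stop":
  position 5: stop
  position 7: stop
  position 8: stop
  position 14: stop
  position 18: stop
  position 19: stop
  position 25: stop
  position 26: stop

8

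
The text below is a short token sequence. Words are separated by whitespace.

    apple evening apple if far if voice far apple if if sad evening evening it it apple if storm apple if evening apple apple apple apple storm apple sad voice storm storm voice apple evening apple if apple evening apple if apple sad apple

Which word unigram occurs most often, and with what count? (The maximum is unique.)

Unigram frequencies (highest first):
  apple: 16
  if: 8
  evening: 6
  storm: 4
  voice: 3
  sad: 3
  … (2 more, each ≤ 2)

"apple", 16 times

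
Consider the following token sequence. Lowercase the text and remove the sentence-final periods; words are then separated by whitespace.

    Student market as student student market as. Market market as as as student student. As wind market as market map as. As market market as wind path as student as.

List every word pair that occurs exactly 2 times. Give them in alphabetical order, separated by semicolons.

as wind; market market; student as; student market; student student

Bigram counts meeting the condition (exactly 2 times):
  as wind: 2
  market market: 2
  student as: 2
  student market: 2
  student student: 2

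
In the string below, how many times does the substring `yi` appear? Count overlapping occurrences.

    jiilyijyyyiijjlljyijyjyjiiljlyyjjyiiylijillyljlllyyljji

4

Sliding a length-2 window over the 55 characters (54 positions):
  position 5–6: yi
  position 10–11: yi
  position 18–19: yi
  position 34–35: yi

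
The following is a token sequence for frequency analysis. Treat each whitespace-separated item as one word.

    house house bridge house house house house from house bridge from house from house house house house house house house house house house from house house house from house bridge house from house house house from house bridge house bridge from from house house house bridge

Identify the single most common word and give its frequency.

"house", 31 times

Unigram frequencies (highest first):
  house: 31
  from: 9
  bridge: 6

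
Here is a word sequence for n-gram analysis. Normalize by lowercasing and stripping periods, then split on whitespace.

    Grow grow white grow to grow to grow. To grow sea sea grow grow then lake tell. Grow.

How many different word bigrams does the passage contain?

12

18 tokens → 17 bigram windows in total.
Repeated bigrams (each contributes count−1 duplicates):
  grow to: 3
  to grow: 3
  grow grow: 2
5 duplicate windows → 17 − 5 = 12 distinct.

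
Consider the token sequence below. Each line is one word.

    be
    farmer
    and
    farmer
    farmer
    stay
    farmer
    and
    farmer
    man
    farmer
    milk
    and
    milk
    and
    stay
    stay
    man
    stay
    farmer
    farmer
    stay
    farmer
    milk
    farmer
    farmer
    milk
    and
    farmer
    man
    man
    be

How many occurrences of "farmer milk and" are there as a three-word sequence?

Scanning the 30 overlapping trigram windows for "farmer milk and":
  position 11–13: farmer milk and
  position 26–28: farmer milk and

2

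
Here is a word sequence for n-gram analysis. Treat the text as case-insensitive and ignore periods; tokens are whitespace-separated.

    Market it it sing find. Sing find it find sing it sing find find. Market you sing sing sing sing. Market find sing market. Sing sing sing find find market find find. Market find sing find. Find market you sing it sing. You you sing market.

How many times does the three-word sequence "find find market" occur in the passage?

4

Scanning the 44 overlapping trigram windows for "find find market":
  position 13–15: find find market
  position 28–30: find find market
  position 31–33: find find market
  position 36–38: find find market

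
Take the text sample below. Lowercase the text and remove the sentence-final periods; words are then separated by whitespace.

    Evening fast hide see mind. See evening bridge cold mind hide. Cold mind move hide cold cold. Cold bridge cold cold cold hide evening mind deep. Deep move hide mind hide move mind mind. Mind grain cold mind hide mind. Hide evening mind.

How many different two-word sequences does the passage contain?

27

43 tokens → 42 bigram windows in total.
Repeated bigrams (each contributes count−1 duplicates):
  cold cold: 4
  mind hide: 4
  cold mind: 3
  bridge cold: 2
  evening mind: 2
  hide cold: 2
  hide evening: 2
  hide mind: 2
  … (2 more repeated)
15 duplicate windows → 42 − 15 = 27 distinct.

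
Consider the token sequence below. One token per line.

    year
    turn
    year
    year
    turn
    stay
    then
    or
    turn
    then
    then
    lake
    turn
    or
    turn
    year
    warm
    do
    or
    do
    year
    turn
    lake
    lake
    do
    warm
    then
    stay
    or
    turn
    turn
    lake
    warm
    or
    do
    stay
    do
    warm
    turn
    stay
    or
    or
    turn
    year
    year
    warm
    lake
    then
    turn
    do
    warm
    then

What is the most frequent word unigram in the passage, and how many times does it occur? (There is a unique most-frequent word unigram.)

Unigram frequencies (highest first):
  turn: 11
  year: 7
  or: 7
  then: 6
  warm: 6
  do: 6
  … (2 more, each ≤ 5)

"turn", 11 times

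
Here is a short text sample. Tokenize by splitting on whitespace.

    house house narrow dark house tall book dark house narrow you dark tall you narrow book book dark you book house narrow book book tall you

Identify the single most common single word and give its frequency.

"book", 6 times

Unigram frequencies (highest first):
  book: 6
  house: 5
  narrow: 4
  dark: 4
  you: 4
  tall: 3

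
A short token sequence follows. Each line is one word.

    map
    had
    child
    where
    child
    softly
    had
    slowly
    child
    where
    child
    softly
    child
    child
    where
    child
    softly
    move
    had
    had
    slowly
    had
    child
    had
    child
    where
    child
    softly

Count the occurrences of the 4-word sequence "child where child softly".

4

Scanning the 25 overlapping 4-gram windows for "child where child softly":
  position 3–6: child where child softly
  position 9–12: child where child softly
  position 14–17: child where child softly
  position 25–28: child where child softly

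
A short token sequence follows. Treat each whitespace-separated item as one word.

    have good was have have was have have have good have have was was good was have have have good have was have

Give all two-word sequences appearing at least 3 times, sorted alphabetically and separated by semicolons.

have good; have have; have was; was have

Bigram counts meeting the condition (at least 3 times):
  have good: 3
  have have: 6
  have was: 3
  was have: 4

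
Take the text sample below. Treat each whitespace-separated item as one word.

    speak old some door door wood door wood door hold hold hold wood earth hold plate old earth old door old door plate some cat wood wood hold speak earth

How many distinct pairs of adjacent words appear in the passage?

30 tokens → 29 bigram windows in total.
Repeated bigrams (each contributes count−1 duplicates):
  door wood: 2
  hold hold: 2
  old door: 2
  wood door: 2
4 duplicate windows → 29 − 4 = 25 distinct.

25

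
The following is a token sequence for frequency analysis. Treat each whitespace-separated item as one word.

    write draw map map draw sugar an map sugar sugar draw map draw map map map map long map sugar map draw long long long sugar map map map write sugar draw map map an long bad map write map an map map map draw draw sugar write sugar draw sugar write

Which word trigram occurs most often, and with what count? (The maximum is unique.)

Trigram frequencies (highest first):
  map map map: 4
  draw map map: 3
  map map draw: 2
  sugar draw map: 2
  write sugar draw: 2
  draw sugar write: 2
  … (35 more, each ≤ 1)

"map map map", 4 times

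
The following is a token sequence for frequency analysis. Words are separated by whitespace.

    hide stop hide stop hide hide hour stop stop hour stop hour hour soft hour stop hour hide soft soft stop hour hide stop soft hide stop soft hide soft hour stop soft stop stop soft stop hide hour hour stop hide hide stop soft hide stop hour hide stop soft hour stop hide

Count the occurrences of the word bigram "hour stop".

6

Scanning the 53 overlapping bigram windows for "hour stop":
  position 7–8: hour stop
  position 10–11: hour stop
  position 15–16: hour stop
  position 31–32: hour stop
  position 40–41: hour stop
  position 52–53: hour stop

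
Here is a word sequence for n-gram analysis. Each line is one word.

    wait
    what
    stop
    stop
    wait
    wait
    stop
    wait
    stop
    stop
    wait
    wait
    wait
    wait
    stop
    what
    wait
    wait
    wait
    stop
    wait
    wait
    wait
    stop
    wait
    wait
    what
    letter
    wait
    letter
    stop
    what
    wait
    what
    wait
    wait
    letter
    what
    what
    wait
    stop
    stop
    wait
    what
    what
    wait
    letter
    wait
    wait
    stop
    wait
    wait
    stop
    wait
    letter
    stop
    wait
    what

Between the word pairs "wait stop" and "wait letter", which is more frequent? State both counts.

"wait stop": 8 occurrences
"wait letter": 4 occurrences

"wait stop" (8 vs 4)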